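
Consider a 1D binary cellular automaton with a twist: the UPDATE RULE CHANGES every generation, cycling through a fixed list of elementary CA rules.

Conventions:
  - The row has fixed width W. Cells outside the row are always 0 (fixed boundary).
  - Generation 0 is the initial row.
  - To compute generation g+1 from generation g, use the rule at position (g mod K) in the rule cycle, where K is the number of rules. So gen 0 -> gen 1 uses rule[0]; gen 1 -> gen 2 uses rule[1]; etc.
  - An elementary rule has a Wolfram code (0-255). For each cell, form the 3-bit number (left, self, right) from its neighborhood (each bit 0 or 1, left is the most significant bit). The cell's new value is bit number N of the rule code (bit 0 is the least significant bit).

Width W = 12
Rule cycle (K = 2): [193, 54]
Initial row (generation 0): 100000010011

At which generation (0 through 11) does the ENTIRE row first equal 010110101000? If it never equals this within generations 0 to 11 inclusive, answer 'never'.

Gen 0: 100000010011
Gen 1 (rule 193): 001111000001
Gen 2 (rule 54): 010000100011
Gen 3 (rule 193): 000110001001
Gen 4 (rule 54): 001001011111
Gen 5 (rule 193): 100000001111
Gen 6 (rule 54): 110000010000
Gen 7 (rule 193): 010111000111
Gen 8 (rule 54): 111000101000
Gen 9 (rule 193): 011010000011
Gen 10 (rule 54): 100111000100
Gen 11 (rule 193): 000011010001

Answer: never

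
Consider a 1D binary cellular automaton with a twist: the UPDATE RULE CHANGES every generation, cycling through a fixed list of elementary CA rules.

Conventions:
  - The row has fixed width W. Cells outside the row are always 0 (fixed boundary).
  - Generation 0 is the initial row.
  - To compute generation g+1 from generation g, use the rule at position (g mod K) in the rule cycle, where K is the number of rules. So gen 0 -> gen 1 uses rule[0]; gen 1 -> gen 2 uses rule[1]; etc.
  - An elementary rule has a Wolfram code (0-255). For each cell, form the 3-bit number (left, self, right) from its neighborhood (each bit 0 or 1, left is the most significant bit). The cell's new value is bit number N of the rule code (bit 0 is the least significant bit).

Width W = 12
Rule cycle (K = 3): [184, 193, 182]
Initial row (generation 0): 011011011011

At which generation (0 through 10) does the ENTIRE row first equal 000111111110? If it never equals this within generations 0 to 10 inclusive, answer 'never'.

Gen 0: 011011011011
Gen 1 (rule 184): 010110110110
Gen 2 (rule 193): 000010010010
Gen 3 (rule 182): 000111111111
Gen 4 (rule 184): 000111111110
Gen 5 (rule 193): 110011111110
Gen 6 (rule 182): 001101111101
Gen 7 (rule 184): 001011111010
Gen 8 (rule 193): 100001111000
Gen 9 (rule 182): 110010110100
Gen 10 (rule 184): 101001101010

Answer: 4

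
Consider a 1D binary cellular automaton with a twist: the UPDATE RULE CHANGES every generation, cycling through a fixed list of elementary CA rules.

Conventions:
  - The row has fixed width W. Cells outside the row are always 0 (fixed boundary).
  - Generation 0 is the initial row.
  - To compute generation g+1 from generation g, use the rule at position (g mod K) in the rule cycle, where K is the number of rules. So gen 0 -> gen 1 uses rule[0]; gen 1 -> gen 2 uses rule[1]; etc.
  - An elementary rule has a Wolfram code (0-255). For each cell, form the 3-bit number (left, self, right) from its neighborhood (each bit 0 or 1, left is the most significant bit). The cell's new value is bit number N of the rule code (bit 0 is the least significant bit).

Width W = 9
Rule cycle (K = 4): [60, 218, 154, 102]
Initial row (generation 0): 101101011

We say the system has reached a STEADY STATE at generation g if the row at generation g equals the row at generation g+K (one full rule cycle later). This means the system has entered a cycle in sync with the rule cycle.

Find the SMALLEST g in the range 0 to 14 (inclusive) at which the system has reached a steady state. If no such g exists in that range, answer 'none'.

Gen 0: 101101011
Gen 1 (rule 60): 111011110
Gen 2 (rule 218): 111011111
Gen 3 (rule 154): 110011110
Gen 4 (rule 102): 010100010
Gen 5 (rule 60): 011110011
Gen 6 (rule 218): 111111111
Gen 7 (rule 154): 111111110
Gen 8 (rule 102): 000000010
Gen 9 (rule 60): 000000011
Gen 10 (rule 218): 000000111
Gen 11 (rule 154): 000001110
Gen 12 (rule 102): 000010010
Gen 13 (rule 60): 000011011
Gen 14 (rule 218): 000111011
Gen 15 (rule 154): 001110010
Gen 16 (rule 102): 010010110
Gen 17 (rule 60): 011011101
Gen 18 (rule 218): 111011100

Answer: none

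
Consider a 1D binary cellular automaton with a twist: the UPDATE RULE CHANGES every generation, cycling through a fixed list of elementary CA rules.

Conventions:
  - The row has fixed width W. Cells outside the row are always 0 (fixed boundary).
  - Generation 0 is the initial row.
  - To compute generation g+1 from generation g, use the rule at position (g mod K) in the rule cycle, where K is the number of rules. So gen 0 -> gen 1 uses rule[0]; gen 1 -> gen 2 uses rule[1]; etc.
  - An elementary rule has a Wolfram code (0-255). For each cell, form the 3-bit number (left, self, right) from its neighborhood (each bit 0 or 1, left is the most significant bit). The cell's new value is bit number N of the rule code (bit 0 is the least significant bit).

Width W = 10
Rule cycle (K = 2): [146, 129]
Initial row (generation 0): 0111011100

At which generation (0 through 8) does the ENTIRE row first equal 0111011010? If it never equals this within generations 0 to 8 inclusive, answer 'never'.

Answer: never

Derivation:
Gen 0: 0111011100
Gen 1 (rule 146): 1010001010
Gen 2 (rule 129): 0000100000
Gen 3 (rule 146): 0001010000
Gen 4 (rule 129): 1100000111
Gen 5 (rule 146): 0010001010
Gen 6 (rule 129): 1000100000
Gen 7 (rule 146): 0101010000
Gen 8 (rule 129): 0000000111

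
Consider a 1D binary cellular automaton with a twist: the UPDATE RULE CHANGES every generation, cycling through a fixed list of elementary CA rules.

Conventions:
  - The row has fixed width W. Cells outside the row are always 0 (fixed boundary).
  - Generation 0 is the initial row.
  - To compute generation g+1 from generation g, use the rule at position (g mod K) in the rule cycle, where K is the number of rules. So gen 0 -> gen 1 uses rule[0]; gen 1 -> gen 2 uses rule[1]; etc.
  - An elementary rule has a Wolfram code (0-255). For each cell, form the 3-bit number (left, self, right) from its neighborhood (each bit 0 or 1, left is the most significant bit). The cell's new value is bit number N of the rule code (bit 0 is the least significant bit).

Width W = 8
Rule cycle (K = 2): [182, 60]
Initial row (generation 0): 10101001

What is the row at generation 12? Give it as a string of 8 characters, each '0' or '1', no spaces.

Answer: 10000010

Derivation:
Gen 0: 10101001
Gen 1 (rule 182): 11111111
Gen 2 (rule 60): 10000000
Gen 3 (rule 182): 11000000
Gen 4 (rule 60): 10100000
Gen 5 (rule 182): 11110000
Gen 6 (rule 60): 10001000
Gen 7 (rule 182): 11011100
Gen 8 (rule 60): 10110010
Gen 9 (rule 182): 11001111
Gen 10 (rule 60): 10101000
Gen 11 (rule 182): 11111100
Gen 12 (rule 60): 10000010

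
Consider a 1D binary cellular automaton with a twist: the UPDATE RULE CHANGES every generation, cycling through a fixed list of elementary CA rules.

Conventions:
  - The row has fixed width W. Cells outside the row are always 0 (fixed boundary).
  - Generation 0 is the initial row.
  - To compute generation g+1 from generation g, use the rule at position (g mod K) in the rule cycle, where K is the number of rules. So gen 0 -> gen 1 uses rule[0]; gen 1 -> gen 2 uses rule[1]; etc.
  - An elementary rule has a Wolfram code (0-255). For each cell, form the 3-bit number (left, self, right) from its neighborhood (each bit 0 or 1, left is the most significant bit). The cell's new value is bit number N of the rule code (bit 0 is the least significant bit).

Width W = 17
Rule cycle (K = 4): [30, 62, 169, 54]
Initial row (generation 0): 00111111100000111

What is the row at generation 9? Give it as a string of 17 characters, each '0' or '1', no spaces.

Gen 0: 00111111100000111
Gen 1 (rule 30): 01100000010001100
Gen 2 (rule 62): 11010000111011010
Gen 3 (rule 169): 10100110110110100
Gen 4 (rule 54): 11111001001001110
Gen 5 (rule 30): 10000111111111001
Gen 6 (rule 62): 11001100000000111
Gen 7 (rule 169): 10001001111110110
Gen 8 (rule 54): 11011110000001001
Gen 9 (rule 30): 10010001000011111

Answer: 10010001000011111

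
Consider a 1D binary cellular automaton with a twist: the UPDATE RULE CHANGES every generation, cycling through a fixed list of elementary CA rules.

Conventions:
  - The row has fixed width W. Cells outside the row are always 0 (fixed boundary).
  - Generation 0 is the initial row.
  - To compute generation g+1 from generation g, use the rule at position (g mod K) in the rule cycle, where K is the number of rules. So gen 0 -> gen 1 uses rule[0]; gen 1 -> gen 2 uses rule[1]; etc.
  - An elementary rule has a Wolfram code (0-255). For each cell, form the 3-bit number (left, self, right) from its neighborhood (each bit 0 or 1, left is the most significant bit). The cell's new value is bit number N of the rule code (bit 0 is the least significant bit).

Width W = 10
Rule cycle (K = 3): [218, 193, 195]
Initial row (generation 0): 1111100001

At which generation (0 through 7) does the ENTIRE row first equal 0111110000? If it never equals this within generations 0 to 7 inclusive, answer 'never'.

Answer: 2

Derivation:
Gen 0: 1111100001
Gen 1 (rule 218): 1111110010
Gen 2 (rule 193): 0111110000
Gen 3 (rule 195): 1011110111
Gen 4 (rule 218): 0011110111
Gen 5 (rule 193): 1001110011
Gen 6 (rule 195): 0010110101
Gen 7 (rule 218): 0100110000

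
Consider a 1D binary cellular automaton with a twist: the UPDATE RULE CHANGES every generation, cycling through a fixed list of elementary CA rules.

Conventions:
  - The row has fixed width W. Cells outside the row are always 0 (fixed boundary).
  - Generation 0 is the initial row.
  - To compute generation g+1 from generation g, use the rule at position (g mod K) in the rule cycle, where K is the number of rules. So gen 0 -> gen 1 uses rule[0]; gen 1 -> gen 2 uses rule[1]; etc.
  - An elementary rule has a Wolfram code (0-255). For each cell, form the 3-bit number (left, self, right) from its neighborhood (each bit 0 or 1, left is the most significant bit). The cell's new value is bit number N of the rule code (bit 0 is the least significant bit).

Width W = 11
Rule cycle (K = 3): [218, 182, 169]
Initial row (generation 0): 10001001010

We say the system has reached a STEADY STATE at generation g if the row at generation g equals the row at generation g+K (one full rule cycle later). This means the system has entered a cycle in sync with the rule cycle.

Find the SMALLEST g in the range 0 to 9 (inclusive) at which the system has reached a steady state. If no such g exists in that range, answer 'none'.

Answer: none

Derivation:
Gen 0: 10001001010
Gen 1 (rule 218): 01010110001
Gen 2 (rule 182): 11111001011
Gen 3 (rule 169): 11110000110
Gen 4 (rule 218): 11111001111
Gen 5 (rule 182): 01110110110
Gen 6 (rule 169): 01101101100
Gen 7 (rule 218): 11101101110
Gen 8 (rule 182): 01010010101
Gen 9 (rule 169): 00100001010
Gen 10 (rule 218): 01010010001
Gen 11 (rule 182): 11111111011
Gen 12 (rule 169): 11111110110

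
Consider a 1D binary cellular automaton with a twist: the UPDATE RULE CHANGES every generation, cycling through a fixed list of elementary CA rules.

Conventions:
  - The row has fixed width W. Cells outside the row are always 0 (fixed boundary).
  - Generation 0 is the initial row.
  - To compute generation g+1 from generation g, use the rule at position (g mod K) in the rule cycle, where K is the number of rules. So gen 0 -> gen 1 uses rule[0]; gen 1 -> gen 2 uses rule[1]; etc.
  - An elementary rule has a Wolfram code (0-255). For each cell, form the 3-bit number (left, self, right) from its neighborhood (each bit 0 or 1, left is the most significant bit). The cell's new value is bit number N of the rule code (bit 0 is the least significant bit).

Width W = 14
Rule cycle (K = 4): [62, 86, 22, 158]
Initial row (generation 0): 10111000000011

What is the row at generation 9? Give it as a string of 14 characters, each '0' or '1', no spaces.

Gen 0: 10111000000011
Gen 1 (rule 62): 11100100000110
Gen 2 (rule 86): 00111110001011
Gen 3 (rule 22): 01000001011000
Gen 4 (rule 158): 11100011010100
Gen 5 (rule 62): 10010110111110
Gen 6 (rule 86): 11110010000011
Gen 7 (rule 22): 00001111000100
Gen 8 (rule 158): 00011110101110
Gen 9 (rule 62): 00110001111001

Answer: 00110001111001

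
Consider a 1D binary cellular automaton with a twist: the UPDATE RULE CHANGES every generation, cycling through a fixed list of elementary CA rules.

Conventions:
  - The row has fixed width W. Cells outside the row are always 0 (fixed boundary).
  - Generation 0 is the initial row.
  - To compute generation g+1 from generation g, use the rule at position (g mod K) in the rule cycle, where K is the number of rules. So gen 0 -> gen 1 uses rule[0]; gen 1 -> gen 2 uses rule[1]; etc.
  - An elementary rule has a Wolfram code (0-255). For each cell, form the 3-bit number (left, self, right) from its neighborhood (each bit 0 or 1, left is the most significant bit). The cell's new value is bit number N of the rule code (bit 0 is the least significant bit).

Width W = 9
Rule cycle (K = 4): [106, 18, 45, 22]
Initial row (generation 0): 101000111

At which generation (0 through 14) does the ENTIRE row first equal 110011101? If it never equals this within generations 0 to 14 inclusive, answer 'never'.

Answer: never

Derivation:
Gen 0: 101000111
Gen 1 (rule 106): 010001101
Gen 2 (rule 18): 101010000
Gen 3 (rule 45): 111110111
Gen 4 (rule 22): 000000000
Gen 5 (rule 106): 000000000
Gen 6 (rule 18): 000000000
Gen 7 (rule 45): 111111111
Gen 8 (rule 22): 000000000
Gen 9 (rule 106): 000000000
Gen 10 (rule 18): 000000000
Gen 11 (rule 45): 111111111
Gen 12 (rule 22): 000000000
Gen 13 (rule 106): 000000000
Gen 14 (rule 18): 000000000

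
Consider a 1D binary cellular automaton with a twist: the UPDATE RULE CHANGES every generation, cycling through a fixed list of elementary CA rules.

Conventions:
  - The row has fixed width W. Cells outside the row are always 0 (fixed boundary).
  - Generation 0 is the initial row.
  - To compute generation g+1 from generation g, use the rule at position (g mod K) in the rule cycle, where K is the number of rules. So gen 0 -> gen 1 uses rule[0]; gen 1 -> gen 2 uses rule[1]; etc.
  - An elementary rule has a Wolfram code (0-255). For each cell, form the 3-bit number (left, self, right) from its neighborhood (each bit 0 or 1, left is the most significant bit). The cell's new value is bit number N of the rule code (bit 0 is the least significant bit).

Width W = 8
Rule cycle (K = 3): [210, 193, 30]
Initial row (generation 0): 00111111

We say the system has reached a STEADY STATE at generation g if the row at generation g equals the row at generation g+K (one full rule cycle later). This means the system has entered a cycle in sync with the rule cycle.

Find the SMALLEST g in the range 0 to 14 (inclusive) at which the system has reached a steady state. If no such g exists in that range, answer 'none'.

Answer: none

Derivation:
Gen 0: 00111111
Gen 1 (rule 210): 01011111
Gen 2 (rule 193): 00001111
Gen 3 (rule 30): 00011000
Gen 4 (rule 210): 00101100
Gen 5 (rule 193): 10000101
Gen 6 (rule 30): 11001101
Gen 7 (rule 210): 01110100
Gen 8 (rule 193): 00110001
Gen 9 (rule 30): 01101011
Gen 10 (rule 210): 10100001
Gen 11 (rule 193): 00001100
Gen 12 (rule 30): 00011010
Gen 13 (rule 210): 00101001
Gen 14 (rule 193): 10000000
Gen 15 (rule 30): 11000000
Gen 16 (rule 210): 01100000
Gen 17 (rule 193): 00101111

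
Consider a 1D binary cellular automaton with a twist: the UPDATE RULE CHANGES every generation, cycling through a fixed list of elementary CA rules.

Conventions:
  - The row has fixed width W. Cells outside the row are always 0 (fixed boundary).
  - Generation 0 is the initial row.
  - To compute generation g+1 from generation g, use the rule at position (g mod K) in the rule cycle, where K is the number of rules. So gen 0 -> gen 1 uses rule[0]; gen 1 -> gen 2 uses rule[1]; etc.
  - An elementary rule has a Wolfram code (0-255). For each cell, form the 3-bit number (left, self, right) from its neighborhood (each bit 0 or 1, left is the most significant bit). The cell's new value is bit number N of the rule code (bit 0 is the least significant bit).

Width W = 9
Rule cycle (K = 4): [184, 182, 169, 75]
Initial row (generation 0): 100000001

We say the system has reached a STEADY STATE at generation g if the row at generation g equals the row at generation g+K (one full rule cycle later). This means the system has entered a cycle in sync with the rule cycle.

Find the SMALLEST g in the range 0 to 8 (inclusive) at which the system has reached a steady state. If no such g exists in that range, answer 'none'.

Gen 0: 100000001
Gen 1 (rule 184): 010000000
Gen 2 (rule 182): 111000000
Gen 3 (rule 169): 110011111
Gen 4 (rule 75): 110110001
Gen 5 (rule 184): 101101000
Gen 6 (rule 182): 110011100
Gen 7 (rule 169): 100011001
Gen 8 (rule 75): 001111010
Gen 9 (rule 184): 001110101
Gen 10 (rule 182): 010101111
Gen 11 (rule 169): 001011110
Gen 12 (rule 75): 110010010

Answer: none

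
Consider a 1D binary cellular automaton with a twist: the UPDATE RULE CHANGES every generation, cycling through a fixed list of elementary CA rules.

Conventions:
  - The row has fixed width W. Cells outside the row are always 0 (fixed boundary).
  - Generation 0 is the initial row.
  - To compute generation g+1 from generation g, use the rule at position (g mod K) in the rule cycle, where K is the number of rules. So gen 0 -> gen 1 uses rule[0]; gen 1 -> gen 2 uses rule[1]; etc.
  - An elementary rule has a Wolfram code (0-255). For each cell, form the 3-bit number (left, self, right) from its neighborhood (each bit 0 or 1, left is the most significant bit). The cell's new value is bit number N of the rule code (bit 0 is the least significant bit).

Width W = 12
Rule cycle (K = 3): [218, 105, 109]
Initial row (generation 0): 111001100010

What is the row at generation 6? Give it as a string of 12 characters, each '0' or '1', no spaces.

Answer: 111001010101

Derivation:
Gen 0: 111001100010
Gen 1 (rule 218): 111111110101
Gen 2 (rule 105): 100000011010
Gen 3 (rule 109): 101111011110
Gen 4 (rule 218): 001111011111
Gen 5 (rule 105): 101001110001
Gen 6 (rule 109): 111001010101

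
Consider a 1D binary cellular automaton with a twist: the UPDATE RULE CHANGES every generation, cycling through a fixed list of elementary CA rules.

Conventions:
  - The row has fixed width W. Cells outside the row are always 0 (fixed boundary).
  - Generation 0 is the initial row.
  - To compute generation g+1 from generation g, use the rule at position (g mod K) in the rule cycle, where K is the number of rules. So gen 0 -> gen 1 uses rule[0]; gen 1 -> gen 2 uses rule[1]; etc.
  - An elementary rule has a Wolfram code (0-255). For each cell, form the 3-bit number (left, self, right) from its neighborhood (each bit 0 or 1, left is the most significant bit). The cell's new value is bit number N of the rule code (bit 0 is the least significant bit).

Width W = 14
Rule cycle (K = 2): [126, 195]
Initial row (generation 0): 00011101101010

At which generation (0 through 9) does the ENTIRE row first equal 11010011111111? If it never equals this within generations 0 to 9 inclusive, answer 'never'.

Gen 0: 00011101101010
Gen 1 (rule 126): 00110111111111
Gen 2 (rule 195): 11010011111111
Gen 3 (rule 126): 11111110000001
Gen 4 (rule 195): 01111110111110
Gen 5 (rule 126): 11000011100011
Gen 6 (rule 195): 01011101101101
Gen 7 (rule 126): 11110111111111
Gen 8 (rule 195): 01110011111111
Gen 9 (rule 126): 11011110000001

Answer: 2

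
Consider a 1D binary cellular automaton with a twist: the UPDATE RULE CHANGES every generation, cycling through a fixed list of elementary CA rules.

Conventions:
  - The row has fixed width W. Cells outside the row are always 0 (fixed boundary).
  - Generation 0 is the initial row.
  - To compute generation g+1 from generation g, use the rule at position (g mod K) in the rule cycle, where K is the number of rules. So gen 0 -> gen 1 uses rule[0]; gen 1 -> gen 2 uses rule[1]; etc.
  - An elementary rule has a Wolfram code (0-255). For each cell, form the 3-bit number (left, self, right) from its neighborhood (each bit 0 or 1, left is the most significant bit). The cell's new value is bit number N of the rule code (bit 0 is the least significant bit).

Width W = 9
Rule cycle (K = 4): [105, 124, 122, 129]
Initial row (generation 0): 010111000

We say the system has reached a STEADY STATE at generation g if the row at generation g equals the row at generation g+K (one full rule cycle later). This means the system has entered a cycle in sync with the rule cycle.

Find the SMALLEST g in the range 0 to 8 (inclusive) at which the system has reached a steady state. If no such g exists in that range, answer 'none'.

Gen 0: 010111000
Gen 1 (rule 105): 001101011
Gen 2 (rule 124): 001111111
Gen 3 (rule 122): 011000001
Gen 4 (rule 129): 000011100
Gen 5 (rule 105): 111010101
Gen 6 (rule 124): 101111111
Gen 7 (rule 122): 011000001
Gen 8 (rule 129): 000011100
Gen 9 (rule 105): 111010101
Gen 10 (rule 124): 101111111
Gen 11 (rule 122): 011000001
Gen 12 (rule 129): 000011100

Answer: 3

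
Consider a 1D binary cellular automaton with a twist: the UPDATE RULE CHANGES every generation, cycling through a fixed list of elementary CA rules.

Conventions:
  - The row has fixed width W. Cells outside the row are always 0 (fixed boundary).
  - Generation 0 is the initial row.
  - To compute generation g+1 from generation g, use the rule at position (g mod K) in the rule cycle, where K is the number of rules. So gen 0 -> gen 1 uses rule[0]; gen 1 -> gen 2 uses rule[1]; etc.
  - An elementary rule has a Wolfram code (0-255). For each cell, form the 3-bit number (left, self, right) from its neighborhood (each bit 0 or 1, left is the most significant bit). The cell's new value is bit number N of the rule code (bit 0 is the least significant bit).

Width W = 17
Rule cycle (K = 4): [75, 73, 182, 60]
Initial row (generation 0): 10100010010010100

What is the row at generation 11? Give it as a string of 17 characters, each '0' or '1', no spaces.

Gen 0: 10100010010010100
Gen 1 (rule 75): 00001100100100001
Gen 2 (rule 73): 11101100000001100
Gen 3 (rule 182): 01010010000010010
Gen 4 (rule 60): 01111011000011011
Gen 5 (rule 75): 11001011011111011
Gen 6 (rule 73): 11000011010001011
Gen 7 (rule 182): 00100100111011100
Gen 8 (rule 60): 00110110100110010
Gen 9 (rule 75): 11110110001110100
Gen 10 (rule 73): 10010110101010001
Gen 11 (rule 182): 11111001111111011

Answer: 11111001111111011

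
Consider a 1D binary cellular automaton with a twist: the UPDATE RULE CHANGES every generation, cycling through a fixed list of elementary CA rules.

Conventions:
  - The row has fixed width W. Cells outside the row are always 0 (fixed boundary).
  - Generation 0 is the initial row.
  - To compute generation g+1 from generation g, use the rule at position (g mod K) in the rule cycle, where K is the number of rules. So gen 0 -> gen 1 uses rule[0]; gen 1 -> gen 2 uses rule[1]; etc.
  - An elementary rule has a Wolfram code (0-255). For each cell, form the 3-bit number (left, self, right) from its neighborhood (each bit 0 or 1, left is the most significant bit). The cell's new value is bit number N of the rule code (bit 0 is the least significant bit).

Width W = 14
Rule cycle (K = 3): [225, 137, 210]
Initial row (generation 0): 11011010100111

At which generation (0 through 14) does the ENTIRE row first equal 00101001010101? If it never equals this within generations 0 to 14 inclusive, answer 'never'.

Answer: 13

Derivation:
Gen 0: 11011010100111
Gen 1 (rule 225): 01101101000011
Gen 2 (rule 137): 01001000011010
Gen 3 (rule 210): 10110100101001
Gen 4 (rule 225): 01011000010000
Gen 5 (rule 137): 00010011000111
Gen 6 (rule 210): 00101101101011
Gen 7 (rule 225): 10010110110101
Gen 8 (rule 137): 00000100100000
Gen 9 (rule 210): 00001011010000
Gen 10 (rule 225): 11100101100111
Gen 11 (rule 137): 11000001000110
Gen 12 (rule 210): 01100010101011
Gen 13 (rule 225): 00101001010101
Gen 14 (rule 137): 10000000000000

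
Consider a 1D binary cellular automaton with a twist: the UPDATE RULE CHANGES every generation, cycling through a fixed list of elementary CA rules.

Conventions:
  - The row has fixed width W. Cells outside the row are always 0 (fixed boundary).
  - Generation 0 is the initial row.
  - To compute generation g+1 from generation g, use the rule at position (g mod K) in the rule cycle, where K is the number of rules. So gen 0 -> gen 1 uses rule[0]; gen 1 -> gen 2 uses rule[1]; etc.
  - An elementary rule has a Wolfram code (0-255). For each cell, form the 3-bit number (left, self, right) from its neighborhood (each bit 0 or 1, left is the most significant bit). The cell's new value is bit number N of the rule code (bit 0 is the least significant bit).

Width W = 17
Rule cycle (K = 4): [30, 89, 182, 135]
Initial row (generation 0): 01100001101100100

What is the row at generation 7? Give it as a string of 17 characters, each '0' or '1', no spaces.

Gen 0: 01100001101100100
Gen 1 (rule 30): 11010011001011110
Gen 2 (rule 89): 11001011100010011
Gen 3 (rule 182): 00111101010111100
Gen 4 (rule 135): 11011001010011001
Gen 5 (rule 30): 10010111011110111
Gen 6 (rule 89): 01000101010010101
Gen 7 (rule 182): 11101111111111111

Answer: 11101111111111111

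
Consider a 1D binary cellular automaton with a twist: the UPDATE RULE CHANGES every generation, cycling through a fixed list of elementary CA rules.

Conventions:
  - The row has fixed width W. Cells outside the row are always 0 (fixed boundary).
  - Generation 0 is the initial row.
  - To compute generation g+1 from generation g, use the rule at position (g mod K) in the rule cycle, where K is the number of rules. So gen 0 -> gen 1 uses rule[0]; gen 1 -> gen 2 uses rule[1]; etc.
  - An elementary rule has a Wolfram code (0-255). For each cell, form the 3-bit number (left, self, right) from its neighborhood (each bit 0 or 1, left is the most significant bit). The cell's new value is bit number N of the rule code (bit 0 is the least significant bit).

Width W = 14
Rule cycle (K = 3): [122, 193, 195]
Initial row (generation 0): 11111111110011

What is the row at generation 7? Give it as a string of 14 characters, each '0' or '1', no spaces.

Gen 0: 11111111110011
Gen 1 (rule 122): 10000000011111
Gen 2 (rule 193): 00111111001111
Gen 3 (rule 195): 11011111010111
Gen 4 (rule 122): 11110001101101
Gen 5 (rule 193): 01110100100100
Gen 6 (rule 195): 10110001001001
Gen 7 (rule 122): 01111010110110

Answer: 01111010110110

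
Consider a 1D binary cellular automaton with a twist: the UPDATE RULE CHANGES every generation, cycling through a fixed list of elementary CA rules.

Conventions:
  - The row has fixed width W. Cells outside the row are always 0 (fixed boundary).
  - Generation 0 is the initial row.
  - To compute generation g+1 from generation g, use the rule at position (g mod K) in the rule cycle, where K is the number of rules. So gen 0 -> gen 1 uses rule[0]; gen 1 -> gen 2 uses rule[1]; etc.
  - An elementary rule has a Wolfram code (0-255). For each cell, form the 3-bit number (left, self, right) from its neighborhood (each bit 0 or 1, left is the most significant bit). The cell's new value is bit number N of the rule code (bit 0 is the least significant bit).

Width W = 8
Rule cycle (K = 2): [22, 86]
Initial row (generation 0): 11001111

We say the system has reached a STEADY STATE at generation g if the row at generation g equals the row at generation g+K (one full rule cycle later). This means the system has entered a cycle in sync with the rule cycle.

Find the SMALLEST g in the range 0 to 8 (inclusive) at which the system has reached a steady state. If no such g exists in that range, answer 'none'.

Gen 0: 11001111
Gen 1 (rule 22): 00110000
Gen 2 (rule 86): 01011000
Gen 3 (rule 22): 11000100
Gen 4 (rule 86): 01101110
Gen 5 (rule 22): 10000001
Gen 6 (rule 86): 11000011
Gen 7 (rule 22): 00100100
Gen 8 (rule 86): 01111110
Gen 9 (rule 22): 10000001
Gen 10 (rule 86): 11000011

Answer: none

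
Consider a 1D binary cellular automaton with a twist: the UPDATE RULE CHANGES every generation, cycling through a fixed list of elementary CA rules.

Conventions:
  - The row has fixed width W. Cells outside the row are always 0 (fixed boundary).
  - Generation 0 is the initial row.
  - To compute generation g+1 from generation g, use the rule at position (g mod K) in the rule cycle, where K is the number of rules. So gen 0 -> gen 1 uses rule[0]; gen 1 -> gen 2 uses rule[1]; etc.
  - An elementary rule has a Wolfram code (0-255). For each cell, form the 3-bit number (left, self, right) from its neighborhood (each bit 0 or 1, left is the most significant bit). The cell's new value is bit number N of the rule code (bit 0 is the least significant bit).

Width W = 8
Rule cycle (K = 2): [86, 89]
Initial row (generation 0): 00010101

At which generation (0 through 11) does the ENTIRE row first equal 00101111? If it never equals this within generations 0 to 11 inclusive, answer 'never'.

Gen 0: 00010101
Gen 1 (rule 86): 00110101
Gen 2 (rule 89): 10110000
Gen 3 (rule 86): 10011000
Gen 4 (rule 89): 01011111
Gen 5 (rule 86): 11000001
Gen 6 (rule 89): 11111100
Gen 7 (rule 86): 00000110
Gen 8 (rule 89): 11110111
Gen 9 (rule 86): 00010001
Gen 10 (rule 89): 11001100
Gen 11 (rule 86): 01110110

Answer: never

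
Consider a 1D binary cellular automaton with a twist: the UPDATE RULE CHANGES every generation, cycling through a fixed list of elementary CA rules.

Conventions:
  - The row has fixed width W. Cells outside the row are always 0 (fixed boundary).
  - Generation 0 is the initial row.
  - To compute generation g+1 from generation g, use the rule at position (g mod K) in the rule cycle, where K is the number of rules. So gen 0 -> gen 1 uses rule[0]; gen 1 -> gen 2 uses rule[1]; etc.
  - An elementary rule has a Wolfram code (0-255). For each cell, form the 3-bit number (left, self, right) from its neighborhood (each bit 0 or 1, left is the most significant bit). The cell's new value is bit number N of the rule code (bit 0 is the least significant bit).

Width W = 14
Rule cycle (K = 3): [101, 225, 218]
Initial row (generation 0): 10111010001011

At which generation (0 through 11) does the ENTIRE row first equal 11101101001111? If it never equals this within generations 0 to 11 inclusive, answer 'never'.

Gen 0: 10111010001011
Gen 1 (rule 101): 11001110101101
Gen 2 (rule 225): 01000111010110
Gen 3 (rule 218): 10101111000111
Gen 4 (rule 101): 11110001010001
Gen 5 (rule 225): 01110100100100
Gen 6 (rule 218): 11110011011010
Gen 7 (rule 101): 00010001101110
Gen 8 (rule 225): 11000100110110
Gen 9 (rule 218): 11101011110111
Gen 10 (rule 101): 00111100011001
Gen 11 (rule 225): 10011101001000

Answer: never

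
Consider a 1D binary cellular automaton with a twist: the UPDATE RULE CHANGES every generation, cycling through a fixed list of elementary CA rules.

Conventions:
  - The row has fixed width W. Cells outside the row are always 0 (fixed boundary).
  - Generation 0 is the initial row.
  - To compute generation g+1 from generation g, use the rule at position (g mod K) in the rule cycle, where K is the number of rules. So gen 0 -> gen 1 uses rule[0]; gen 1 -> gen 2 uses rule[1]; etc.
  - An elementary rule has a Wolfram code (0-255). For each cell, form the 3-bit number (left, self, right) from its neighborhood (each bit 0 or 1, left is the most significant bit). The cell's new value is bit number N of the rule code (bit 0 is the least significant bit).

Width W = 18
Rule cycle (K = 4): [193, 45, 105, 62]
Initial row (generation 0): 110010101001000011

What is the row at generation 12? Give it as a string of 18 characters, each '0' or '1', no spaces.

Answer: 001100000111111100

Derivation:
Gen 0: 110010101001000011
Gen 1 (rule 193): 010000000000011001
Gen 2 (rule 45): 010111111111010001
Gen 3 (rule 105): 001100000001100100
Gen 4 (rule 62): 011010000011011110
Gen 5 (rule 193): 001000111001001110
Gen 6 (rule 45): 101010100001001000
Gen 7 (rule 105): 010101001100000011
Gen 8 (rule 62): 111111111010000110
Gen 9 (rule 193): 011111111000110010
Gen 10 (rule 45): 010000000010100010
Gen 11 (rule 105): 000111111001001000
Gen 12 (rule 62): 001100000111111100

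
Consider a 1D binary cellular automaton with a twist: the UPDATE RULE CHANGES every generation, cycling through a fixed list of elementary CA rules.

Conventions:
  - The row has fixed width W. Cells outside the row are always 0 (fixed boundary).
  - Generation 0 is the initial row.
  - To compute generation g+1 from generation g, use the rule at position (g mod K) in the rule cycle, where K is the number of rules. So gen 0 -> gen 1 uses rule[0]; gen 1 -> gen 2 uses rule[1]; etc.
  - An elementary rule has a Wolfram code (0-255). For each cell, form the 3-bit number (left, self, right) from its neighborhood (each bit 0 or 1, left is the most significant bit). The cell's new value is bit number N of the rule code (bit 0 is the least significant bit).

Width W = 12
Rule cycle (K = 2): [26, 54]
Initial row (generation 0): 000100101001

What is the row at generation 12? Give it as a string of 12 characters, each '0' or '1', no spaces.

Gen 0: 000100101001
Gen 1 (rule 26): 001011000110
Gen 2 (rule 54): 011100101001
Gen 3 (rule 26): 110011000110
Gen 4 (rule 54): 001100101001
Gen 5 (rule 26): 011011000110
Gen 6 (rule 54): 100100101001
Gen 7 (rule 26): 011011000110
Gen 8 (rule 54): 100100101001
Gen 9 (rule 26): 011011000110
Gen 10 (rule 54): 100100101001
Gen 11 (rule 26): 011011000110
Gen 12 (rule 54): 100100101001

Answer: 100100101001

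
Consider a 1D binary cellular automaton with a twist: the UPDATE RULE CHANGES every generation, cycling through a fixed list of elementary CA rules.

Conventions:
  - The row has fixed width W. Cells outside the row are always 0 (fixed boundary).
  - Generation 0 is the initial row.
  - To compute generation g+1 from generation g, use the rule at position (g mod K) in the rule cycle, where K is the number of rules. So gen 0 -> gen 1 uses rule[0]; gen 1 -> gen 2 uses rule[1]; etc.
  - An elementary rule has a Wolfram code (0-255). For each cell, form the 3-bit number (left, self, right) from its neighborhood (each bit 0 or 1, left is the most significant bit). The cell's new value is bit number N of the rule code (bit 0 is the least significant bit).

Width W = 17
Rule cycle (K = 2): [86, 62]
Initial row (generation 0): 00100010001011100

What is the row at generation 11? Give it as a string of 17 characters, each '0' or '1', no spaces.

Answer: 01110100011011001

Derivation:
Gen 0: 00100010001011100
Gen 1 (rule 86): 01110111011000110
Gen 2 (rule 62): 11001100110101101
Gen 3 (rule 86): 01110111010100101
Gen 4 (rule 62): 11001100111111111
Gen 5 (rule 86): 01110111000000001
Gen 6 (rule 62): 11001100100000011
Gen 7 (rule 86): 01110111110000101
Gen 8 (rule 62): 11001100001001111
Gen 9 (rule 86): 01110110011110001
Gen 10 (rule 62): 11001101110001011
Gen 11 (rule 86): 01110100011011001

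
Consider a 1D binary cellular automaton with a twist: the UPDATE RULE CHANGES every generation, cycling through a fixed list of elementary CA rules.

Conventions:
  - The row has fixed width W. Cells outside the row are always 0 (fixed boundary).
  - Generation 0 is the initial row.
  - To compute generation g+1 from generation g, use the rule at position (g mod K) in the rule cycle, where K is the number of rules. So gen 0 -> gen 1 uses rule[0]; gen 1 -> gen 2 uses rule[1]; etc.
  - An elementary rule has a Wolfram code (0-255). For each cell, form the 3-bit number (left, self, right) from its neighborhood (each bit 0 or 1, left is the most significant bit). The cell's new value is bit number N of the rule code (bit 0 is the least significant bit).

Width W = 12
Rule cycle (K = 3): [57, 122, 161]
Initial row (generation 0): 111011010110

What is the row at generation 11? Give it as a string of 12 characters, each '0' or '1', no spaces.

Answer: 111111110111

Derivation:
Gen 0: 111011010110
Gen 1 (rule 57): 100110101101
Gen 2 (rule 122): 011111011110
Gen 3 (rule 161): 001110101100
Gen 4 (rule 57): 101001011011
Gen 5 (rule 122): 010110111111
Gen 6 (rule 161): 001001011110
Gen 7 (rule 57): 100100110001
Gen 8 (rule 122): 011011111010
Gen 9 (rule 161): 000101110100
Gen 10 (rule 57): 110011001011
Gen 11 (rule 122): 111111110111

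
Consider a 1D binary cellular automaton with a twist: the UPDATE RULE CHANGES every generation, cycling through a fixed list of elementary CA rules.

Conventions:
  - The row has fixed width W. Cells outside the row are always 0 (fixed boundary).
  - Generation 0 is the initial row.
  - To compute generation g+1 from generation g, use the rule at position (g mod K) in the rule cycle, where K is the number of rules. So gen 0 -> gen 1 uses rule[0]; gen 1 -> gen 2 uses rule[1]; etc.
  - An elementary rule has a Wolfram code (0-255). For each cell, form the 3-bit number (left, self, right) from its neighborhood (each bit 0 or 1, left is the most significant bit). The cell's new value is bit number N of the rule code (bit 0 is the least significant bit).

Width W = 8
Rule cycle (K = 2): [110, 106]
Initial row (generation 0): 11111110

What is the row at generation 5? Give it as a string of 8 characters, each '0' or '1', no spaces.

Gen 0: 11111110
Gen 1 (rule 110): 10000010
Gen 2 (rule 106): 00000100
Gen 3 (rule 110): 00001100
Gen 4 (rule 106): 00011100
Gen 5 (rule 110): 00110100

Answer: 00110100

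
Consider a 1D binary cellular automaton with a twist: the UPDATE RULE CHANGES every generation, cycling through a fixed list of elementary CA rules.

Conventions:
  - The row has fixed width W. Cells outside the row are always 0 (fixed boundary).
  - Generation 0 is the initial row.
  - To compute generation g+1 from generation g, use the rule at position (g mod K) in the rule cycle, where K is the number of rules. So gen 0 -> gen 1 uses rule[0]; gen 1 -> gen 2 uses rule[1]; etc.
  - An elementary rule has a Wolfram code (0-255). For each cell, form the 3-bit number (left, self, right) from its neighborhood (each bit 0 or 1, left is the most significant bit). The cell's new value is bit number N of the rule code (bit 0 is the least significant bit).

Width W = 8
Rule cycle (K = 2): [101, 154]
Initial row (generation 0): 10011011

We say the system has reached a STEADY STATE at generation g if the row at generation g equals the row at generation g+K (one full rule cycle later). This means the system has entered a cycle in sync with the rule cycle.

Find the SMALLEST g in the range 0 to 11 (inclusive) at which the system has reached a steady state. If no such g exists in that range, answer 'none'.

Gen 0: 10011011
Gen 1 (rule 101): 10001101
Gen 2 (rule 154): 01011000
Gen 3 (rule 101): 01101011
Gen 4 (rule 154): 11000010
Gen 5 (rule 101): 01011010
Gen 6 (rule 154): 10010001
Gen 7 (rule 101): 10010101
Gen 8 (rule 154): 01100000
Gen 9 (rule 101): 00101111
Gen 10 (rule 154): 01001110
Gen 11 (rule 101): 01000010
Gen 12 (rule 154): 10100101
Gen 13 (rule 101): 11100111

Answer: none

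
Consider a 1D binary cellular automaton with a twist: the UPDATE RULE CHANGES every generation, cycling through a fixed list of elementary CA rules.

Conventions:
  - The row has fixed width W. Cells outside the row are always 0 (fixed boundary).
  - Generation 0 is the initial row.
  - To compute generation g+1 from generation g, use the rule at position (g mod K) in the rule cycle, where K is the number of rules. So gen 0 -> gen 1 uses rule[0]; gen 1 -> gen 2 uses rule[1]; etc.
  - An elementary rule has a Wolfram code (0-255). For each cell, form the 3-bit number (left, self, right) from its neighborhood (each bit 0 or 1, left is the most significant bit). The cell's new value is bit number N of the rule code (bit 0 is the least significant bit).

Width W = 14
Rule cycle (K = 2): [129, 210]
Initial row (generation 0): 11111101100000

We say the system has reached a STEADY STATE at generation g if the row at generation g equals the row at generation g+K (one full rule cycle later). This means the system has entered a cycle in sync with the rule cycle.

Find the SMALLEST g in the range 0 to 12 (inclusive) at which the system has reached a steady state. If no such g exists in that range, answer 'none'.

Answer: none

Derivation:
Gen 0: 11111101100000
Gen 1 (rule 129): 01111000001111
Gen 2 (rule 210): 10111100010111
Gen 3 (rule 129): 00011001000010
Gen 4 (rule 210): 00101110100101
Gen 5 (rule 129): 10000100000000
Gen 6 (rule 210): 01001010000000
Gen 7 (rule 129): 00000000111111
Gen 8 (rule 210): 00000001011111
Gen 9 (rule 129): 11111100001110
Gen 10 (rule 210): 01111110010111
Gen 11 (rule 129): 00111100000010
Gen 12 (rule 210): 01011110000101
Gen 13 (rule 129): 00001100110000
Gen 14 (rule 210): 00010111011000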